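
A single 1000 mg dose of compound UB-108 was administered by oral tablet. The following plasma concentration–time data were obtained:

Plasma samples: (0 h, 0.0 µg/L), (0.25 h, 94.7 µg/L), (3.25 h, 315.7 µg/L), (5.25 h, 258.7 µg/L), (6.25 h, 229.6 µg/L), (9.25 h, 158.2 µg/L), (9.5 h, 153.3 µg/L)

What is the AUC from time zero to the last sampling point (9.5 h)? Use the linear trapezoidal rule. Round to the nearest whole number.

AUC = 2067 µg/L·h

Trapezoidal AUC_0→9.5:
  [0→0.25]: (0.0+94.7)/2 × 0.25 = 11.8375
  [0.25→3.25]: (94.7+315.7)/2 × 3 = 615.6
  [3.25→5.25]: (315.7+258.7)/2 × 2 = 574.4
  [5.25→6.25]: (258.7+229.6)/2 × 1 = 244.15
  [6.25→9.25]: (229.6+158.2)/2 × 3 = 581.7
  [9.25→9.5]: (158.2+153.3)/2 × 0.25 = 38.9375
  Sum = 2066.625 µg/L·h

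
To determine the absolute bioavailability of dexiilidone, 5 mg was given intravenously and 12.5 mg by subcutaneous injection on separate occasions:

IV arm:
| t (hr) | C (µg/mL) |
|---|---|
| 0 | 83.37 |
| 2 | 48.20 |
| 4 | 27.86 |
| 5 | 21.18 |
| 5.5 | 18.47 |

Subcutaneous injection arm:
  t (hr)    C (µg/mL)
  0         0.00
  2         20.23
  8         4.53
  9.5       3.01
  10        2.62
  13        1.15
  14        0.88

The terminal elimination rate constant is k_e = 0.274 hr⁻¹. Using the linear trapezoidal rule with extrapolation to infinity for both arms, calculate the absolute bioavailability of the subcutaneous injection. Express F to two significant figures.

F = 0.14

Trapezoidal AUC_0→5.5 (IV):
  [0→2]: (83.37+48.20)/2 × 2 = 131.57
  [2→4]: (48.20+27.86)/2 × 2 = 76.06
  [4→5]: (27.86+21.18)/2 × 1 = 24.52
  [5→5.5]: (21.18+18.47)/2 × 0.5 = 9.9125
  Sum = 242.0625 µg/mL·hr
IV tail: 18.47/0.274 = 67.409; AUC_iv,0→∞ = 242.0625 + 67.409 = 309.4715 µg/mL·hr
Trapezoidal AUC_0→14 (subcutaneous injection):
  [0→2]: (0.00+20.23)/2 × 2 = 20.23
  [2→8]: (20.23+4.53)/2 × 6 = 74.28
  [8→9.5]: (4.53+3.01)/2 × 1.5 = 5.655
  [9.5→10]: (3.01+2.62)/2 × 0.5 = 1.4075
  [10→13]: (2.62+1.15)/2 × 3 = 5.655
  [13→14]: (1.15+0.88)/2 × 1 = 1.015
  Sum = 108.2425 µg/mL·hr
subcutaneous injection tail: 0.88/0.274 = 3.212; AUC_ev,0→∞ = 108.2425 + 3.212 = 111.4545 µg/mL·hr
F = (AUC_ev/D_ev)/(AUC_iv/D_iv) = (111.4545/12.5)/(309.4715/5) = 8.91636/61.8943 = 0.1441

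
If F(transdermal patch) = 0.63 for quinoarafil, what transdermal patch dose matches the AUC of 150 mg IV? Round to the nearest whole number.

For equal systemic exposure: F × D_ev = D_iv
D_ev = D_iv / F = 150 / 0.63 = 238.095 mg

D_transdermal = 238 mg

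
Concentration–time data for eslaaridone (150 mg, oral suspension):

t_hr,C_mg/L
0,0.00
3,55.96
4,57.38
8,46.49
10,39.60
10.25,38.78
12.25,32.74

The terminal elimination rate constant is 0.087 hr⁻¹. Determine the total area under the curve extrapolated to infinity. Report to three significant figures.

Trapezoidal AUC_0→12.25:
  [0→3]: (0.00+55.96)/2 × 3 = 83.94
  [3→4]: (55.96+57.38)/2 × 1 = 56.67
  [4→8]: (57.38+46.49)/2 × 4 = 207.74
  [8→10]: (46.49+39.60)/2 × 2 = 86.09
  [10→10.25]: (39.60+38.78)/2 × 0.25 = 9.7975
  [10.25→12.25]: (38.78+32.74)/2 × 2 = 71.52
  Sum = 515.7575 mg/L·hr
Extrapolated tail: C_last / k_e = 32.74 / 0.087 = 376.322
AUC_0→∞ = 515.7575 + 376.322 = 892.0795 mg/L·hr

AUC = 892 mg/L·hr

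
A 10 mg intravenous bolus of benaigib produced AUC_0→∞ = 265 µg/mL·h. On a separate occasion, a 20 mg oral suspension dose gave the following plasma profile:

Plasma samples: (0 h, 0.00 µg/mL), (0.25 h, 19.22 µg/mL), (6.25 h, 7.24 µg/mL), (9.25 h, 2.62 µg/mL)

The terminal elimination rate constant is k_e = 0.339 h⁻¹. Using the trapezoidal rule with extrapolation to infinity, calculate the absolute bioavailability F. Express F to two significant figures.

F = 0.20

Trapezoidal AUC_0→9.25 (oral suspension):
  [0→0.25]: (0.00+19.22)/2 × 0.25 = 2.4025
  [0.25→6.25]: (19.22+7.24)/2 × 6 = 79.38
  [6.25→9.25]: (7.24+2.62)/2 × 3 = 14.79
  Sum = 96.5725 µg/mL·h
Tail: C_last/k_e = 2.62/0.339 = 7.729
AUC_0→∞ (oral suspension) = 96.5725 + 7.729 = 104.3015 µg/mL·h
F = (AUC_ev/D_ev)/(AUC_iv/D_iv) = (104.3015/20)/(265/10) = 5.215075/26.5 = 0.1968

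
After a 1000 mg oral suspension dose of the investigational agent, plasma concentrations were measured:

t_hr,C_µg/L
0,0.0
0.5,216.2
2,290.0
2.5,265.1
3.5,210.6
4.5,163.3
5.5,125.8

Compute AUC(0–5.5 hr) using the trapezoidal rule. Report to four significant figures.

AUC = 1142 µg/L·hr

Trapezoidal AUC_0→5.5:
  [0→0.5]: (0.0+216.2)/2 × 0.5 = 54.05
  [0.5→2]: (216.2+290.0)/2 × 1.5 = 379.65
  [2→2.5]: (290.0+265.1)/2 × 0.5 = 138.775
  [2.5→3.5]: (265.1+210.6)/2 × 1 = 237.85
  [3.5→4.5]: (210.6+163.3)/2 × 1 = 186.95
  [4.5→5.5]: (163.3+125.8)/2 × 1 = 144.55
  Sum = 1141.825 µg/L·hr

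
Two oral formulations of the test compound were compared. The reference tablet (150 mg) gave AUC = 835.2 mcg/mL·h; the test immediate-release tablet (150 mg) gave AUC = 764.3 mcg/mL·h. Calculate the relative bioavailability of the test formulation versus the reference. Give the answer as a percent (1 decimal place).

F_rel = (AUC_test/D_test) / (AUC_ref/D_ref)
      = (764.3/150) / (835.2/150)
      = 5.09533 / 5.568 = 0.9151 = 91.51%

F_rel = 91.5%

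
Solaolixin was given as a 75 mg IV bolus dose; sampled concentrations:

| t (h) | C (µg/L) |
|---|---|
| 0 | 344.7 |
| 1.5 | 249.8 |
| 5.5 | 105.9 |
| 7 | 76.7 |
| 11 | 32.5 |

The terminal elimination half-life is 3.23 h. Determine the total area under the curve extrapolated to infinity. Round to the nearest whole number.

AUC = 1664 µg/L·h

Trapezoidal AUC_0→11:
  [0→1.5]: (344.7+249.8)/2 × 1.5 = 445.875
  [1.5→5.5]: (249.8+105.9)/2 × 4 = 711.4
  [5.5→7]: (105.9+76.7)/2 × 1.5 = 136.95
  [7→11]: (76.7+32.5)/2 × 4 = 218.4
  Sum = 1512.625 µg/L·h
k_e = ln2 / t½ = 0.693147 / 3.23 = 0.2146 h^-1
Extrapolated tail: C_last / k_e = 32.5 / 0.2146 = 151.445
AUC_0→∞ = 1512.625 + 151.445 = 1664.07 µg/L·h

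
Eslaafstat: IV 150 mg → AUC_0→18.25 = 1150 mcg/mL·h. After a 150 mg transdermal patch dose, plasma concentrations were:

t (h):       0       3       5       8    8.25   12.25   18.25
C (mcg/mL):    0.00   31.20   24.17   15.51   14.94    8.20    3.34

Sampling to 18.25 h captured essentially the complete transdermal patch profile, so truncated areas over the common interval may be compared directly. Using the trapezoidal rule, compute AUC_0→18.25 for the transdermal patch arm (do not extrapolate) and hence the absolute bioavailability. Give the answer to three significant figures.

Trapezoidal AUC_0→18.25 (transdermal patch):
  [0→3]: (0.00+31.20)/2 × 3 = 46.8
  [3→5]: (31.20+24.17)/2 × 2 = 55.37
  [5→8]: (24.17+15.51)/2 × 3 = 59.52
  [8→8.25]: (15.51+14.94)/2 × 0.25 = 3.80625
  [8.25→12.25]: (14.94+8.20)/2 × 4 = 46.28
  [12.25→18.25]: (8.20+3.34)/2 × 6 = 34.62
  Sum = 246.39625 mcg/mL·h
F = (AUC_ev/D_ev)/(AUC_iv/D_iv) = (246.39625/150)/(1150/150) = 1.64264/7.66667 = 0.2143

F = 0.214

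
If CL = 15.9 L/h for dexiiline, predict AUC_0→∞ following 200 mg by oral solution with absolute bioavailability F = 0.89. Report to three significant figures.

AUC = 11.2 mg/L·h

AUC_0→∞ = F × Dose / CL
        = 0.89 × 200 / 15.9 = 11.195 mg/L·h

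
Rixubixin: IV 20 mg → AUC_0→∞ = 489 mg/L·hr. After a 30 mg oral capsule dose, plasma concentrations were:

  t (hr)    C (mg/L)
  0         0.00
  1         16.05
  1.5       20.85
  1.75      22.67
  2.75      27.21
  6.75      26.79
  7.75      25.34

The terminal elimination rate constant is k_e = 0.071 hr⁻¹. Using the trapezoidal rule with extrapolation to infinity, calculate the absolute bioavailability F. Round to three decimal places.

Trapezoidal AUC_0→7.75 (oral capsule):
  [0→1]: (0.00+16.05)/2 × 1 = 8.025
  [1→1.5]: (16.05+20.85)/2 × 0.5 = 9.225
  [1.5→1.75]: (20.85+22.67)/2 × 0.25 = 5.44
  [1.75→2.75]: (22.67+27.21)/2 × 1 = 24.94
  [2.75→6.75]: (27.21+26.79)/2 × 4 = 108.0
  [6.75→7.75]: (26.79+25.34)/2 × 1 = 26.065
  Sum = 181.695 mg/L·hr
Tail: C_last/k_e = 25.34/0.071 = 356.901
AUC_0→∞ (oral capsule) = 181.695 + 356.901 = 538.596 mg/L·hr
F = (AUC_ev/D_ev)/(AUC_iv/D_iv) = (538.596/30)/(489/20) = 17.9532/24.45 = 0.7343

F = 0.734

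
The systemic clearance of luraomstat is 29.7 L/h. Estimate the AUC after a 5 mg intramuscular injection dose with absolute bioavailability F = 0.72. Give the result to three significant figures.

AUC = 0.121 mg/L·h

AUC_0→∞ = F × Dose / CL
        = 0.72 × 5 / 29.7 = 0.121212 mg/L·h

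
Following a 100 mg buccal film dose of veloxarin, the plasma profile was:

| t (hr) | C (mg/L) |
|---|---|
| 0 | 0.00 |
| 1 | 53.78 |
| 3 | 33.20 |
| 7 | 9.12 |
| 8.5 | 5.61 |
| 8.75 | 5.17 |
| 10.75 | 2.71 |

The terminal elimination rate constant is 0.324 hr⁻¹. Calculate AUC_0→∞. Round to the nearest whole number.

AUC = 227 mg/L·hr

Trapezoidal AUC_0→10.75:
  [0→1]: (0.00+53.78)/2 × 1 = 26.89
  [1→3]: (53.78+33.20)/2 × 2 = 86.98
  [3→7]: (33.20+9.12)/2 × 4 = 84.64
  [7→8.5]: (9.12+5.61)/2 × 1.5 = 11.0475
  [8.5→8.75]: (5.61+5.17)/2 × 0.25 = 1.3475
  [8.75→10.75]: (5.17+2.71)/2 × 2 = 7.88
  Sum = 218.785 mg/L·hr
Extrapolated tail: C_last / k_e = 2.71 / 0.324 = 8.364
AUC_0→∞ = 218.785 + 8.364 = 227.149 mg/L·hr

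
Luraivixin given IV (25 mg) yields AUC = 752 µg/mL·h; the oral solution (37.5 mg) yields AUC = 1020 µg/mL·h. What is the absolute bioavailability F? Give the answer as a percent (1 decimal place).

F = 90.4%

F = (AUC_ev / D_ev) / (AUC_iv / D_iv)
  = (1020/37.5) / (752/25)
  = 27.2 / 30.08 = 0.9043
  = 90.43%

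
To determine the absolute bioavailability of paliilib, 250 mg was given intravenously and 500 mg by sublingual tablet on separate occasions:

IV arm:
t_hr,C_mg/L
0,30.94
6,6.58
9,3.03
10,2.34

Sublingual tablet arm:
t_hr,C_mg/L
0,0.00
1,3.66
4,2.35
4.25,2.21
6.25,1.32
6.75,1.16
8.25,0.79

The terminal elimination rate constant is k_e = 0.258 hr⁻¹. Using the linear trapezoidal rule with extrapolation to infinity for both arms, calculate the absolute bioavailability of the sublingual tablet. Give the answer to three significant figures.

Trapezoidal AUC_0→10 (IV):
  [0→6]: (30.94+6.58)/2 × 6 = 112.56
  [6→9]: (6.58+3.03)/2 × 3 = 14.415
  [9→10]: (3.03+2.34)/2 × 1 = 2.685
  Sum = 129.66 mg/L·hr
IV tail: 2.34/0.258 = 9.070; AUC_iv,0→∞ = 129.66 + 9.070 = 138.73 mg/L·hr
Trapezoidal AUC_0→8.25 (sublingual tablet):
  [0→1]: (0.00+3.66)/2 × 1 = 1.83
  [1→4]: (3.66+2.35)/2 × 3 = 9.015
  [4→4.25]: (2.35+2.21)/2 × 0.25 = 0.57
  [4.25→6.25]: (2.21+1.32)/2 × 2 = 3.53
  [6.25→6.75]: (1.32+1.16)/2 × 0.5 = 0.62
  [6.75→8.25]: (1.16+0.79)/2 × 1.5 = 1.4625
  Sum = 17.0275 mg/L·hr
sublingual tablet tail: 0.79/0.258 = 3.062; AUC_ev,0→∞ = 17.0275 + 3.062 = 20.0895 mg/L·hr
F = (AUC_ev/D_ev)/(AUC_iv/D_iv) = (20.0895/500)/(138.73/250) = 0.040179/0.55492 = 0.0724

F = 0.0724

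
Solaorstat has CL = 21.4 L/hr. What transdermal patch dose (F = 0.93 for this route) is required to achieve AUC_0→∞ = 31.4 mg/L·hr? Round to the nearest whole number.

Dose = 723 mg

Dose = CL × AUC_0→∞ / F
     = 21.4 × 31.4 / 0.93 = 722.538 mg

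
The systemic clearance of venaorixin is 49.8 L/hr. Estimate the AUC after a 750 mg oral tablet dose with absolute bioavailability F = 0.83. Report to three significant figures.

AUC = 12.5 mg/L·hr

AUC_0→∞ = F × Dose / CL
        = 0.83 × 750 / 49.8 = 12.5 mg/L·hr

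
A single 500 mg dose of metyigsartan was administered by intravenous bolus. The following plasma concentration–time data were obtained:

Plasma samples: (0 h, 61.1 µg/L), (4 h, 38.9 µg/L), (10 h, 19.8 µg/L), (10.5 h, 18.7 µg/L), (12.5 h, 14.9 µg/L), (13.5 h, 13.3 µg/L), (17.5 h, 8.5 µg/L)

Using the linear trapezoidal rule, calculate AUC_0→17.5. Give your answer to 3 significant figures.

Trapezoidal AUC_0→17.5:
  [0→4]: (61.1+38.9)/2 × 4 = 200.0
  [4→10]: (38.9+19.8)/2 × 6 = 176.1
  [10→10.5]: (19.8+18.7)/2 × 0.5 = 9.625
  [10.5→12.5]: (18.7+14.9)/2 × 2 = 33.6
  [12.5→13.5]: (14.9+13.3)/2 × 1 = 14.1
  [13.5→17.5]: (13.3+8.5)/2 × 4 = 43.6
  Sum = 477.025 µg/L·h

AUC = 477 µg/L·h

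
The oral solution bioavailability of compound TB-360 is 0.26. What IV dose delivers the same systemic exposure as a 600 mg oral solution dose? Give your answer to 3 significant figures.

D_iv = 156 mg

Systemic exposure from an extravascular dose = F × D_ev, so the equivalent IV dose is F × D_ev.
D_iv = F × D_ev = 0.26 × 600 = 156 mg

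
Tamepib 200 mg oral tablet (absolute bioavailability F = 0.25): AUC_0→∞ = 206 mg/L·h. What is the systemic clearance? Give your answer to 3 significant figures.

CL = F × Dose / AUC_0→∞
   = 0.25 × 200 / 206 = 0.242718 L/h

CL = 0.243 L/h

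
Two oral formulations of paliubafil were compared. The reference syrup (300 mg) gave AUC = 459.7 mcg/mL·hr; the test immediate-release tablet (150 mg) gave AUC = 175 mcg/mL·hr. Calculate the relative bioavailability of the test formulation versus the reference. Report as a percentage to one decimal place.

F_rel = 76.1%

F_rel = (AUC_test/D_test) / (AUC_ref/D_ref)
      = (175/150) / (459.7/300)
      = 1.16667 / 1.53233 = 0.7614 = 76.14%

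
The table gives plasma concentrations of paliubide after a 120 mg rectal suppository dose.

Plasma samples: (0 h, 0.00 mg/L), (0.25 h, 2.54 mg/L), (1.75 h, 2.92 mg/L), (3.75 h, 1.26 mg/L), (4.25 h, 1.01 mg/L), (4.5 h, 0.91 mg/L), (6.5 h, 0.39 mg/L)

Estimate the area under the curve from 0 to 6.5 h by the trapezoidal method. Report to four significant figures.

AUC = 10.70 mg/L·h

Trapezoidal AUC_0→6.5:
  [0→0.25]: (0.00+2.54)/2 × 0.25 = 0.3175
  [0.25→1.75]: (2.54+2.92)/2 × 1.5 = 4.095
  [1.75→3.75]: (2.92+1.26)/2 × 2 = 4.18
  [3.75→4.25]: (1.26+1.01)/2 × 0.5 = 0.5675
  [4.25→4.5]: (1.01+0.91)/2 × 0.25 = 0.24
  [4.5→6.5]: (0.91+0.39)/2 × 2 = 1.3
  Sum = 10.7 mg/L·h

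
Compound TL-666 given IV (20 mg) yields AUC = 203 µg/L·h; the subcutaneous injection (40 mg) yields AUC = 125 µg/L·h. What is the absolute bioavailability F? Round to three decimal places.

F = 0.308

F = (AUC_ev / D_ev) / (AUC_iv / D_iv)
  = (125/40) / (203/20)
  = 3.125 / 10.15 = 0.3079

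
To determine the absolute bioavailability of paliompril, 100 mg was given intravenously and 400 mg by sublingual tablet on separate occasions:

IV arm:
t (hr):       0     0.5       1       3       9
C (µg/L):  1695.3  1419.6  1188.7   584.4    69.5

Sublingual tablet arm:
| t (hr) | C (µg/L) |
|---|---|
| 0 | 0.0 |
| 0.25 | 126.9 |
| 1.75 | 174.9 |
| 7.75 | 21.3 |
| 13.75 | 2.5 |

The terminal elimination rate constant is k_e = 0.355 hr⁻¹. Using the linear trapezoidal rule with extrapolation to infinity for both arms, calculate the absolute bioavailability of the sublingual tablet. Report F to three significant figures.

Trapezoidal AUC_0→9 (IV):
  [0→0.5]: (1695.3+1419.6)/2 × 0.5 = 778.725
  [0.5→1]: (1419.6+1188.7)/2 × 0.5 = 652.075
  [1→3]: (1188.7+584.4)/2 × 2 = 1773.1
  [3→9]: (584.4+69.5)/2 × 6 = 1961.7
  Sum = 5165.6 µg/L·hr
IV tail: 69.5/0.355 = 195.775; AUC_iv,0→∞ = 5165.6 + 195.775 = 5361.375 µg/L·hr
Trapezoidal AUC_0→13.75 (sublingual tablet):
  [0→0.25]: (0.0+126.9)/2 × 0.25 = 15.8625
  [0.25→1.75]: (126.9+174.9)/2 × 1.5 = 226.35
  [1.75→7.75]: (174.9+21.3)/2 × 6 = 588.6
  [7.75→13.75]: (21.3+2.5)/2 × 6 = 71.4
  Sum = 902.2125 µg/L·hr
sublingual tablet tail: 2.5/0.355 = 7.042; AUC_ev,0→∞ = 902.2125 + 7.042 = 909.2545 µg/L·hr
F = (AUC_ev/D_ev)/(AUC_iv/D_iv) = (909.2545/400)/(5361.375/100) = 2.27314/53.61375 = 0.0424

F = 0.0424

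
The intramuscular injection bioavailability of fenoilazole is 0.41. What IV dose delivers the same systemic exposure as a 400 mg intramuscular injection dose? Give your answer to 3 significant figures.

Systemic exposure from an extravascular dose = F × D_ev, so the equivalent IV dose is F × D_ev.
D_iv = F × D_ev = 0.41 × 400 = 164 mg

D_iv = 164 mg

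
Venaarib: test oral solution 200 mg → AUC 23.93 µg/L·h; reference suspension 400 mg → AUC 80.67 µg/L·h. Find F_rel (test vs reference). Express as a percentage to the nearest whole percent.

F_rel = (AUC_test/D_test) / (AUC_ref/D_ref)
      = (23.93/200) / (80.67/400)
      = 0.11965 / 0.201675 = 0.5933 = 59.33%

F_rel = 59%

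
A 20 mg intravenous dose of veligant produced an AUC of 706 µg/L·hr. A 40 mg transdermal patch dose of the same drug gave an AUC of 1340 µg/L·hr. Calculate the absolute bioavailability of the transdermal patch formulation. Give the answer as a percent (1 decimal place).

F = 94.9%

F = (AUC_ev / D_ev) / (AUC_iv / D_iv)
  = (1340/40) / (706/20)
  = 33.5 / 35.3 = 0.9490
  = 94.90%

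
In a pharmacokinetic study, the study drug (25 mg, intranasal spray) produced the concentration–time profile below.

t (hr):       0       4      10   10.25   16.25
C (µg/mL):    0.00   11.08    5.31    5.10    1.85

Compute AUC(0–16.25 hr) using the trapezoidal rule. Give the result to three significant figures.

Trapezoidal AUC_0→16.25:
  [0→4]: (0.00+11.08)/2 × 4 = 22.16
  [4→10]: (11.08+5.31)/2 × 6 = 49.17
  [10→10.25]: (5.31+5.10)/2 × 0.25 = 1.30125
  [10.25→16.25]: (5.10+1.85)/2 × 6 = 20.85
  Sum = 93.48125 µg/mL·hr

AUC = 93.5 µg/mL·hr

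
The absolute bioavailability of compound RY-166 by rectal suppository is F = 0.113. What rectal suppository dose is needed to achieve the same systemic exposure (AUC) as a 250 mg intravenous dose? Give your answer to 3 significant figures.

For equal systemic exposure: F × D_ev = D_iv
D_ev = D_iv / F = 250 / 0.113 = 2212.39 mg

D_rectal = 2210 mg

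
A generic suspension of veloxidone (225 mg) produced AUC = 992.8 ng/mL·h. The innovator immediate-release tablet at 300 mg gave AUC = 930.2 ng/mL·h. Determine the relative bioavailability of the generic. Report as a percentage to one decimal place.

F_rel = (AUC_test/D_test) / (AUC_ref/D_ref)
      = (992.8/225) / (930.2/300)
      = 4.41244 / 3.10067 = 1.4231 = 142.31%

F_rel = 142.3%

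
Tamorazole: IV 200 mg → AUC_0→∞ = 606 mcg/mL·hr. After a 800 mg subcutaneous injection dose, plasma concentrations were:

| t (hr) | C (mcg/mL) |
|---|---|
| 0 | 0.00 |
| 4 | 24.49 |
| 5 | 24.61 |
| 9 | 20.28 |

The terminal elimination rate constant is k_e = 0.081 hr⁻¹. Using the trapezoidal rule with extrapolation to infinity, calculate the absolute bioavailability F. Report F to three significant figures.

Trapezoidal AUC_0→9 (subcutaneous injection):
  [0→4]: (0.00+24.49)/2 × 4 = 48.98
  [4→5]: (24.49+24.61)/2 × 1 = 24.55
  [5→9]: (24.61+20.28)/2 × 4 = 89.78
  Sum = 163.31 mcg/mL·hr
Tail: C_last/k_e = 20.28/0.081 = 250.370
AUC_0→∞ (subcutaneous injection) = 163.31 + 250.370 = 413.68 mcg/mL·hr
F = (AUC_ev/D_ev)/(AUC_iv/D_iv) = (413.68/800)/(606/200) = 0.5171/3.03 = 0.1707

F = 0.171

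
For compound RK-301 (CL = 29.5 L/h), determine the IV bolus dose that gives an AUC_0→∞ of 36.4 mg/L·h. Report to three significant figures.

Dose = 1070 mg

Dose_iv = CL × AUC_0→∞
     = 29.5 × 36.4 = 1073.8 mg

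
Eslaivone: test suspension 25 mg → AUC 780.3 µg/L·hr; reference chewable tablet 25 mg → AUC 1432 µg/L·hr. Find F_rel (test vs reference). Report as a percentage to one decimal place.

F_rel = (AUC_test/D_test) / (AUC_ref/D_ref)
      = (780.3/25) / (1432/25)
      = 31.212 / 57.28 = 0.5449 = 54.49%

F_rel = 54.5%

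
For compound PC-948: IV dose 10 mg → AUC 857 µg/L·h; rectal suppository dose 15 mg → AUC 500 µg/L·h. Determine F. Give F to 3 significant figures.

F = 0.389

F = (AUC_ev / D_ev) / (AUC_iv / D_iv)
  = (500/15) / (857/10)
  = 33.3333 / 85.7 = 0.3890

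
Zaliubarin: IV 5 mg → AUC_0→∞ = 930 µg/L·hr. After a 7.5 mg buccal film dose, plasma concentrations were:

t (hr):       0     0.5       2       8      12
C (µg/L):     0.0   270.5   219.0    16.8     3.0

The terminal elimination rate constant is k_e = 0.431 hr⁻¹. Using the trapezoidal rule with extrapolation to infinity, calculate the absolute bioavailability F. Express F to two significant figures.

F = 0.85

Trapezoidal AUC_0→12 (buccal film):
  [0→0.5]: (0.0+270.5)/2 × 0.5 = 67.625
  [0.5→2]: (270.5+219.0)/2 × 1.5 = 367.125
  [2→8]: (219.0+16.8)/2 × 6 = 707.4
  [8→12]: (16.8+3.0)/2 × 4 = 39.6
  Sum = 1181.75 µg/L·hr
Tail: C_last/k_e = 3.0/0.431 = 6.961
AUC_0→∞ (buccal film) = 1181.75 + 6.961 = 1188.711 µg/L·hr
F = (AUC_ev/D_ev)/(AUC_iv/D_iv) = (1188.711/7.5)/(930/5) = 158.4948/186 = 0.8521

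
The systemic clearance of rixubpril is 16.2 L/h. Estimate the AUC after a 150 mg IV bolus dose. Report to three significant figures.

AUC = 9.26 mg/L·h

AUC_0→∞ = Dose_iv / CL
        = 150 / 16.2 = 9.25926 mg/L·h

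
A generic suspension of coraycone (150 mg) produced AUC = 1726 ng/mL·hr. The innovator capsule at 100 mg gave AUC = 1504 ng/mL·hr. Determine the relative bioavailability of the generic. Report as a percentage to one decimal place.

F_rel = (AUC_test/D_test) / (AUC_ref/D_ref)
      = (1726/150) / (1504/100)
      = 11.5067 / 15.04 = 0.7651 = 76.51%

F_rel = 76.5%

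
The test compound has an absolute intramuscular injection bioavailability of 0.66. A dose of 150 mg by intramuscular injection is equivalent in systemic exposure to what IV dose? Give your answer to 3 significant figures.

Systemic exposure from an extravascular dose = F × D_ev, so the equivalent IV dose is F × D_ev.
D_iv = F × D_ev = 0.66 × 150 = 99 mg

D_iv = 99.0 mg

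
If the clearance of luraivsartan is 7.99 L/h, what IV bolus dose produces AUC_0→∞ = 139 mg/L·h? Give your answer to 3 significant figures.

Dose = 1110 mg

Dose_iv = CL × AUC_0→∞
     = 7.99 × 139 = 1110.61 mg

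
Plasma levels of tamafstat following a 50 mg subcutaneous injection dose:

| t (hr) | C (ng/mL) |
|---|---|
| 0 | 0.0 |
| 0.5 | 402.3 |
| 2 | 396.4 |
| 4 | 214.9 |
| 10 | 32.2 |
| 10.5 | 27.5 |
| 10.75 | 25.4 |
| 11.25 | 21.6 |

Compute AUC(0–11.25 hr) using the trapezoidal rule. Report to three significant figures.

AUC = 2090 ng/mL·hr

Trapezoidal AUC_0→11.25:
  [0→0.5]: (0.0+402.3)/2 × 0.5 = 100.575
  [0.5→2]: (402.3+396.4)/2 × 1.5 = 599.025
  [2→4]: (396.4+214.9)/2 × 2 = 611.3
  [4→10]: (214.9+32.2)/2 × 6 = 741.3
  [10→10.5]: (32.2+27.5)/2 × 0.5 = 14.925
  [10.5→10.75]: (27.5+25.4)/2 × 0.25 = 6.6125
  [10.75→11.25]: (25.4+21.6)/2 × 0.5 = 11.75
  Sum = 2085.4875 ng/mL·hr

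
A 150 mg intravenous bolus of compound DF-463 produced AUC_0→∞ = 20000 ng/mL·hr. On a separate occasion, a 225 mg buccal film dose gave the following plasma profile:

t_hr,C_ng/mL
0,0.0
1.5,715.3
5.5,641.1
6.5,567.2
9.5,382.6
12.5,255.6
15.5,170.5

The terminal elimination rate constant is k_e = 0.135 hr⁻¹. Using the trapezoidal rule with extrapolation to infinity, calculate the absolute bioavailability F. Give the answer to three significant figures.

F = 0.271

Trapezoidal AUC_0→15.5 (buccal film):
  [0→1.5]: (0.0+715.3)/2 × 1.5 = 536.475
  [1.5→5.5]: (715.3+641.1)/2 × 4 = 2712.8
  [5.5→6.5]: (641.1+567.2)/2 × 1 = 604.15
  [6.5→9.5]: (567.2+382.6)/2 × 3 = 1424.7
  [9.5→12.5]: (382.6+255.6)/2 × 3 = 957.3
  [12.5→15.5]: (255.6+170.5)/2 × 3 = 639.15
  Sum = 6874.575 ng/mL·hr
Tail: C_last/k_e = 170.5/0.135 = 1262.963
AUC_0→∞ (buccal film) = 6874.575 + 1262.963 = 8137.538 ng/mL·hr
F = (AUC_ev/D_ev)/(AUC_iv/D_iv) = (8137.538/225)/(20000/150) = 36.1668/133.333 = 0.2713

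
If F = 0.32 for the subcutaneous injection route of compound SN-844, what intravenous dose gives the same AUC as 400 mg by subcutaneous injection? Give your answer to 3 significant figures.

D_iv = 128 mg

Systemic exposure from an extravascular dose = F × D_ev, so the equivalent IV dose is F × D_ev.
D_iv = F × D_ev = 0.32 × 400 = 128 mg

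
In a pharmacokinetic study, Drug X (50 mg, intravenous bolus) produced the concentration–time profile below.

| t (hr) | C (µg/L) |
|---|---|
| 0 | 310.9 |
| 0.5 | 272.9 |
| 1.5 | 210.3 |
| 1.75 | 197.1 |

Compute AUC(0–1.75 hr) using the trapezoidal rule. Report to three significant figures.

Trapezoidal AUC_0→1.75:
  [0→0.5]: (310.9+272.9)/2 × 0.5 = 145.95
  [0.5→1.5]: (272.9+210.3)/2 × 1 = 241.6
  [1.5→1.75]: (210.3+197.1)/2 × 0.25 = 50.925
  Sum = 438.475 µg/L·hr

AUC = 438 µg/L·hr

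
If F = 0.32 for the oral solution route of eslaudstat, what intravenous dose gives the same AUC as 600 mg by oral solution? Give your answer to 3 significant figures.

Systemic exposure from an extravascular dose = F × D_ev, so the equivalent IV dose is F × D_ev.
D_iv = F × D_ev = 0.32 × 600 = 192 mg

D_iv = 192 mg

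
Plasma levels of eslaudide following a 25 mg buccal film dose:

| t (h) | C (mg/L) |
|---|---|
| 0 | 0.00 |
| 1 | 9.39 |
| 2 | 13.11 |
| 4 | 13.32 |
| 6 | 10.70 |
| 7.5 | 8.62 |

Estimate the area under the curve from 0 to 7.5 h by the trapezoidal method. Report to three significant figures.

AUC = 80.9 mg/L·h

Trapezoidal AUC_0→7.5:
  [0→1]: (0.00+9.39)/2 × 1 = 4.695
  [1→2]: (9.39+13.11)/2 × 1 = 11.25
  [2→4]: (13.11+13.32)/2 × 2 = 26.43
  [4→6]: (13.32+10.70)/2 × 2 = 24.02
  [6→7.5]: (10.70+8.62)/2 × 1.5 = 14.49
  Sum = 80.885 mg/L·h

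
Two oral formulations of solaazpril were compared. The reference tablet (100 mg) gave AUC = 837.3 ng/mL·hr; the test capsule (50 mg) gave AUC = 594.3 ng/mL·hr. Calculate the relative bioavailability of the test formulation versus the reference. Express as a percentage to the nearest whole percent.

F_rel = 142%

F_rel = (AUC_test/D_test) / (AUC_ref/D_ref)
      = (594.3/50) / (837.3/100)
      = 11.886 / 8.373 = 1.4196 = 141.96%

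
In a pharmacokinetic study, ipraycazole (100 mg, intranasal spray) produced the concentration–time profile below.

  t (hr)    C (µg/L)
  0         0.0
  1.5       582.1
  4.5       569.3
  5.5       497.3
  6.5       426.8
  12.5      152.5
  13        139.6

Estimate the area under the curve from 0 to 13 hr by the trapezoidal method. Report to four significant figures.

Trapezoidal AUC_0→13:
  [0→1.5]: (0.0+582.1)/2 × 1.5 = 436.575
  [1.5→4.5]: (582.1+569.3)/2 × 3 = 1727.1
  [4.5→5.5]: (569.3+497.3)/2 × 1 = 533.3
  [5.5→6.5]: (497.3+426.8)/2 × 1 = 462.05
  [6.5→12.5]: (426.8+152.5)/2 × 6 = 1737.9
  [12.5→13]: (152.5+139.6)/2 × 0.5 = 73.025
  Sum = 4969.95 µg/L·hr

AUC = 4970 µg/L·hr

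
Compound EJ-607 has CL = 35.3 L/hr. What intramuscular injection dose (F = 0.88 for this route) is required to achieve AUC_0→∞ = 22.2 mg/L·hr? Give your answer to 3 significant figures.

Dose = CL × AUC_0→∞ / F
     = 35.3 × 22.2 / 0.88 = 890.523 mg

Dose = 891 mg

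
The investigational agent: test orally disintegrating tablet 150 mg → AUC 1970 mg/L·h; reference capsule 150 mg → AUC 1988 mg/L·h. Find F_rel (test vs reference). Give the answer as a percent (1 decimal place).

F_rel = 99.1%

F_rel = (AUC_test/D_test) / (AUC_ref/D_ref)
      = (1970/150) / (1988/150)
      = 13.1333 / 13.2533 = 0.9909 = 99.09%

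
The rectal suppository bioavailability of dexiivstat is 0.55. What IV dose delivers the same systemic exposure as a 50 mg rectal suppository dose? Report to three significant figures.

Systemic exposure from an extravascular dose = F × D_ev, so the equivalent IV dose is F × D_ev.
D_iv = F × D_ev = 0.55 × 50 = 27.5 mg

D_iv = 27.5 mg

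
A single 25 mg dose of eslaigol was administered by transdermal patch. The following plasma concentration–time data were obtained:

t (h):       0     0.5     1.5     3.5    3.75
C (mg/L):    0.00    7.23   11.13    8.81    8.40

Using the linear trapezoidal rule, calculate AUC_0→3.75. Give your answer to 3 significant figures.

Trapezoidal AUC_0→3.75:
  [0→0.5]: (0.00+7.23)/2 × 0.5 = 1.8075
  [0.5→1.5]: (7.23+11.13)/2 × 1 = 9.18
  [1.5→3.5]: (11.13+8.81)/2 × 2 = 19.94
  [3.5→3.75]: (8.81+8.40)/2 × 0.25 = 2.15125
  Sum = 33.07875 mg/L·h

AUC = 33.1 mg/L·h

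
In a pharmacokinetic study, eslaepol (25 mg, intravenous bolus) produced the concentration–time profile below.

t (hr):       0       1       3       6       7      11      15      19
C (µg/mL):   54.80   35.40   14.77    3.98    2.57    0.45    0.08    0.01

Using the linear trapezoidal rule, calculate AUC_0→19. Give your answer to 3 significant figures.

Trapezoidal AUC_0→19:
  [0→1]: (54.80+35.40)/2 × 1 = 45.1
  [1→3]: (35.40+14.77)/2 × 2 = 50.17
  [3→6]: (14.77+3.98)/2 × 3 = 28.125
  [6→7]: (3.98+2.57)/2 × 1 = 3.275
  [7→11]: (2.57+0.45)/2 × 4 = 6.04
  [11→15]: (0.45+0.08)/2 × 4 = 1.06
  [15→19]: (0.08+0.01)/2 × 4 = 0.18
  Sum = 133.95 µg/mL·hr

AUC = 134 µg/mL·hr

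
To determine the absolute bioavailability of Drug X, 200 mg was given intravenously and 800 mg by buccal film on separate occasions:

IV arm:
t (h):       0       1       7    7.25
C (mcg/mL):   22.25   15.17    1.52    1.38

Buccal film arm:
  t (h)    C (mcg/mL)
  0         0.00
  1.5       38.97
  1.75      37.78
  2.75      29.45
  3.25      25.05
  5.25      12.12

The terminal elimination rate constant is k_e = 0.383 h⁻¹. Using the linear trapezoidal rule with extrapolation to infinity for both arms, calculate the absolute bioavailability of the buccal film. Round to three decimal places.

Trapezoidal AUC_0→7.25 (IV):
  [0→1]: (22.25+15.17)/2 × 1 = 18.71
  [1→7]: (15.17+1.52)/2 × 6 = 50.07
  [7→7.25]: (1.52+1.38)/2 × 0.25 = 0.3625
  Sum = 69.1425 mcg/mL·h
IV tail: 1.38/0.383 = 3.603; AUC_iv,0→∞ = 69.1425 + 3.603 = 72.7455 mcg/mL·h
Trapezoidal AUC_0→5.25 (buccal film):
  [0→1.5]: (0.00+38.97)/2 × 1.5 = 29.2275
  [1.5→1.75]: (38.97+37.78)/2 × 0.25 = 9.59375
  [1.75→2.75]: (37.78+29.45)/2 × 1 = 33.615
  [2.75→3.25]: (29.45+25.05)/2 × 0.5 = 13.625
  [3.25→5.25]: (25.05+12.12)/2 × 2 = 37.17
  Sum = 123.23125 mcg/mL·h
buccal film tail: 12.12/0.383 = 31.645; AUC_ev,0→∞ = 123.23125 + 31.645 = 154.87625 mcg/mL·h
F = (AUC_ev/D_ev)/(AUC_iv/D_iv) = (154.87625/800)/(72.7455/200) = 0.193595/0.3637275 = 0.5323

F = 0.532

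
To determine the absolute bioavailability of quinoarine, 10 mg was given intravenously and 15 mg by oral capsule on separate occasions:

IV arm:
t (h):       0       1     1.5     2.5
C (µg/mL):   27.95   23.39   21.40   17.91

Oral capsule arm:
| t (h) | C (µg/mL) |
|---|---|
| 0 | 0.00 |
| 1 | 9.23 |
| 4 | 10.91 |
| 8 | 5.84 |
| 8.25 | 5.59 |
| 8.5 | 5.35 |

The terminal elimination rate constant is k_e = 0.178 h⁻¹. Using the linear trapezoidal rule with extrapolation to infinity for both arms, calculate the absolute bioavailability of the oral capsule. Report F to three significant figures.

F = 0.429

Trapezoidal AUC_0→2.5 (IV):
  [0→1]: (27.95+23.39)/2 × 1 = 25.67
  [1→1.5]: (23.39+21.40)/2 × 0.5 = 11.1975
  [1.5→2.5]: (21.40+17.91)/2 × 1 = 19.655
  Sum = 56.5225 µg/mL·h
IV tail: 17.91/0.178 = 100.618; AUC_iv,0→∞ = 56.5225 + 100.618 = 157.1405 µg/mL·h
Trapezoidal AUC_0→8.5 (oral capsule):
  [0→1]: (0.00+9.23)/2 × 1 = 4.615
  [1→4]: (9.23+10.91)/2 × 3 = 30.21
  [4→8]: (10.91+5.84)/2 × 4 = 33.5
  [8→8.25]: (5.84+5.59)/2 × 0.25 = 1.42875
  [8.25→8.5]: (5.59+5.35)/2 × 0.25 = 1.3675
  Sum = 71.12125 µg/mL·h
oral capsule tail: 5.35/0.178 = 30.056; AUC_ev,0→∞ = 71.12125 + 30.056 = 101.17725 µg/mL·h
F = (AUC_ev/D_ev)/(AUC_iv/D_iv) = (101.17725/15)/(157.1405/10) = 6.74515/15.71405 = 0.4292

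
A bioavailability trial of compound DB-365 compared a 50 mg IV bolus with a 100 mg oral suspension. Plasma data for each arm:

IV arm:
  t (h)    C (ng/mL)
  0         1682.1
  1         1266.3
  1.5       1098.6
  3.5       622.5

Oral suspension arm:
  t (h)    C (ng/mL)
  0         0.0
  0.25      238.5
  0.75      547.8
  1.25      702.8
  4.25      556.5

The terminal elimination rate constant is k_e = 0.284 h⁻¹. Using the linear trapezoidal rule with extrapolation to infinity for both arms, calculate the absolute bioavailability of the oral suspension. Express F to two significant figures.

Trapezoidal AUC_0→3.5 (IV):
  [0→1]: (1682.1+1266.3)/2 × 1 = 1474.2
  [1→1.5]: (1266.3+1098.6)/2 × 0.5 = 591.225
  [1.5→3.5]: (1098.6+622.5)/2 × 2 = 1721.1
  Sum = 3786.525 ng/mL·h
IV tail: 622.5/0.284 = 2191.901; AUC_iv,0→∞ = 3786.525 + 2191.901 = 5978.426 ng/mL·h
Trapezoidal AUC_0→4.25 (oral suspension):
  [0→0.25]: (0.0+238.5)/2 × 0.25 = 29.8125
  [0.25→0.75]: (238.5+547.8)/2 × 0.5 = 196.575
  [0.75→1.25]: (547.8+702.8)/2 × 0.5 = 312.65
  [1.25→4.25]: (702.8+556.5)/2 × 3 = 1888.95
  Sum = 2427.9875 ng/mL·h
oral suspension tail: 556.5/0.284 = 1959.507; AUC_ev,0→∞ = 2427.9875 + 1959.507 = 4387.4945 ng/mL·h
F = (AUC_ev/D_ev)/(AUC_iv/D_iv) = (4387.4945/100)/(5978.426/50) = 43.874945/119.56852 = 0.3669

F = 0.37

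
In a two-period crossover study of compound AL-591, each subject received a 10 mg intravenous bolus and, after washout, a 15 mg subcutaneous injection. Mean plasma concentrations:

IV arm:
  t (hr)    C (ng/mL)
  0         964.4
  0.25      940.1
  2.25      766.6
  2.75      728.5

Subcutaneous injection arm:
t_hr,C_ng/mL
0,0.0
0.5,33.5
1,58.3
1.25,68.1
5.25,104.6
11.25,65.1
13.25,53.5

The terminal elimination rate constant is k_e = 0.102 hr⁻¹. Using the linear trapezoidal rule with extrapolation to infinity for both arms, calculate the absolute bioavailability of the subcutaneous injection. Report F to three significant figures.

F = 0.109

Trapezoidal AUC_0→2.75 (IV):
  [0→0.25]: (964.4+940.1)/2 × 0.25 = 238.0625
  [0.25→2.25]: (940.1+766.6)/2 × 2 = 1706.7
  [2.25→2.75]: (766.6+728.5)/2 × 0.5 = 373.775
  Sum = 2318.5375 ng/mL·hr
IV tail: 728.5/0.102 = 7142.157; AUC_iv,0→∞ = 2318.5375 + 7142.157 = 9460.6945 ng/mL·hr
Trapezoidal AUC_0→13.25 (subcutaneous injection):
  [0→0.5]: (0.0+33.5)/2 × 0.5 = 8.375
  [0.5→1]: (33.5+58.3)/2 × 0.5 = 22.95
  [1→1.25]: (58.3+68.1)/2 × 0.25 = 15.8
  [1.25→5.25]: (68.1+104.6)/2 × 4 = 345.4
  [5.25→11.25]: (104.6+65.1)/2 × 6 = 509.1
  [11.25→13.25]: (65.1+53.5)/2 × 2 = 118.6
  Sum = 1020.225 ng/mL·hr
subcutaneous injection tail: 53.5/0.102 = 524.510; AUC_ev,0→∞ = 1020.225 + 524.510 = 1544.735 ng/mL·hr
F = (AUC_ev/D_ev)/(AUC_iv/D_iv) = (1544.735/15)/(9460.6945/10) = 102.982/946.06945 = 0.1089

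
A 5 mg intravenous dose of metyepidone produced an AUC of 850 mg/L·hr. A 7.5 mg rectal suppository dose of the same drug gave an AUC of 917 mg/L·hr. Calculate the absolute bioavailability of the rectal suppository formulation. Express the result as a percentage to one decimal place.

F = (AUC_ev / D_ev) / (AUC_iv / D_iv)
  = (917/7.5) / (850/5)
  = 122.267 / 170 = 0.7192
  = 71.92%

F = 71.9%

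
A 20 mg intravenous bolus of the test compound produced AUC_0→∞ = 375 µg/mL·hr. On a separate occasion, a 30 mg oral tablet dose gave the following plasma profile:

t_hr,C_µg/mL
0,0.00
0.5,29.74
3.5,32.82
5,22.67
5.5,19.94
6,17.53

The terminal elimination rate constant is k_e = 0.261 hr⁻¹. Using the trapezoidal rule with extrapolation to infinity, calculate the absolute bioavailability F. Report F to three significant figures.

F = 0.409

Trapezoidal AUC_0→6 (oral tablet):
  [0→0.5]: (0.00+29.74)/2 × 0.5 = 7.435
  [0.5→3.5]: (29.74+32.82)/2 × 3 = 93.84
  [3.5→5]: (32.82+22.67)/2 × 1.5 = 41.6175
  [5→5.5]: (22.67+19.94)/2 × 0.5 = 10.6525
  [5.5→6]: (19.94+17.53)/2 × 0.5 = 9.3675
  Sum = 162.9125 µg/mL·hr
Tail: C_last/k_e = 17.53/0.261 = 67.165
AUC_0→∞ (oral tablet) = 162.9125 + 67.165 = 230.0775 µg/mL·hr
F = (AUC_ev/D_ev)/(AUC_iv/D_iv) = (230.0775/30)/(375/20) = 7.66925/18.75 = 0.4090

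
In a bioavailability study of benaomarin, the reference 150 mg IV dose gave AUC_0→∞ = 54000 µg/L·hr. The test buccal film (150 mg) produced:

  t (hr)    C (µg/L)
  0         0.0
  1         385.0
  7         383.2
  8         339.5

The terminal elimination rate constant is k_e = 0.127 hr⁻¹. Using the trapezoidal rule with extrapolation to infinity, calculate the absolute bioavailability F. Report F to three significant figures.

Trapezoidal AUC_0→8 (buccal film):
  [0→1]: (0.0+385.0)/2 × 1 = 192.5
  [1→7]: (385.0+383.2)/2 × 6 = 2304.6
  [7→8]: (383.2+339.5)/2 × 1 = 361.35
  Sum = 2858.45 µg/L·hr
Tail: C_last/k_e = 339.5/0.127 = 2673.228
AUC_0→∞ (buccal film) = 2858.45 + 2673.228 = 5531.678 µg/L·hr
F = (AUC_ev/D_ev)/(AUC_iv/D_iv) = (5531.678/150)/(54000/150) = 36.8779/360 = 0.1024

F = 0.102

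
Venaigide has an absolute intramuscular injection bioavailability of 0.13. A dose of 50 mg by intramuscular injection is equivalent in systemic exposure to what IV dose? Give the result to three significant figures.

D_iv = 6.50 mg

Systemic exposure from an extravascular dose = F × D_ev, so the equivalent IV dose is F × D_ev.
D_iv = F × D_ev = 0.13 × 50 = 6.5 mg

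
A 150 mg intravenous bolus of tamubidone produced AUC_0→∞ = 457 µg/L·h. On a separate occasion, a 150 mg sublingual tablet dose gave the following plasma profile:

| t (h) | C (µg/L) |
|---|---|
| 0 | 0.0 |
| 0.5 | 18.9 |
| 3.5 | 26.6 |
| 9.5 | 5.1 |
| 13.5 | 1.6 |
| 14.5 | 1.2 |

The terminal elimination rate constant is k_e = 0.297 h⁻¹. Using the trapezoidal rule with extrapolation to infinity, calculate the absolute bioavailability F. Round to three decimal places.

F = 0.409

Trapezoidal AUC_0→14.5 (sublingual tablet):
  [0→0.5]: (0.0+18.9)/2 × 0.5 = 4.725
  [0.5→3.5]: (18.9+26.6)/2 × 3 = 68.25
  [3.5→9.5]: (26.6+5.1)/2 × 6 = 95.1
  [9.5→13.5]: (5.1+1.6)/2 × 4 = 13.4
  [13.5→14.5]: (1.6+1.2)/2 × 1 = 1.4
  Sum = 182.875 µg/L·h
Tail: C_last/k_e = 1.2/0.297 = 4.040
AUC_0→∞ (sublingual tablet) = 182.875 + 4.040 = 186.915 µg/L·h
F = (AUC_ev/D_ev)/(AUC_iv/D_iv) = (186.915/150)/(457/150) = 1.2461/3.04667 = 0.4090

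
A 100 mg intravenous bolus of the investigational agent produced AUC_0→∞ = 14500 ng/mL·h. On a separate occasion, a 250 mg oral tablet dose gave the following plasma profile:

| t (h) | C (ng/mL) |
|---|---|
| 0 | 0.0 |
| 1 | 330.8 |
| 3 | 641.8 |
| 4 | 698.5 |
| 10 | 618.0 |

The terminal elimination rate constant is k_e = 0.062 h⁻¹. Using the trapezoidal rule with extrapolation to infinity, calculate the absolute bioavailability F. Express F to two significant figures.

Trapezoidal AUC_0→10 (oral tablet):
  [0→1]: (0.0+330.8)/2 × 1 = 165.4
  [1→3]: (330.8+641.8)/2 × 2 = 972.6
  [3→4]: (641.8+698.5)/2 × 1 = 670.15
  [4→10]: (698.5+618.0)/2 × 6 = 3949.5
  Sum = 5757.65 ng/mL·h
Tail: C_last/k_e = 618.0/0.062 = 9967.742
AUC_0→∞ (oral tablet) = 5757.65 + 9967.742 = 15725.392 ng/mL·h
F = (AUC_ev/D_ev)/(AUC_iv/D_iv) = (15725.392/250)/(14500/100) = 62.901568/145 = 0.4338

F = 0.43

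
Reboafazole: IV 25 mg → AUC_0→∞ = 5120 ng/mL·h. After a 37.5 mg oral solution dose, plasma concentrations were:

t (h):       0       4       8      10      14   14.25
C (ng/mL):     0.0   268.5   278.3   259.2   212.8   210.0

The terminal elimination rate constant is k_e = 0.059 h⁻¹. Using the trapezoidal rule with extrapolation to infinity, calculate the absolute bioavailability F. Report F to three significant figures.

Trapezoidal AUC_0→14.25 (oral solution):
  [0→4]: (0.0+268.5)/2 × 4 = 537.0
  [4→8]: (268.5+278.3)/2 × 4 = 1093.6
  [8→10]: (278.3+259.2)/2 × 2 = 537.5
  [10→14]: (259.2+212.8)/2 × 4 = 944.0
  [14→14.25]: (212.8+210.0)/2 × 0.25 = 52.85
  Sum = 3164.95 ng/mL·h
Tail: C_last/k_e = 210.0/0.059 = 3559.322
AUC_0→∞ (oral solution) = 3164.95 + 3559.322 = 6724.272 ng/mL·h
F = (AUC_ev/D_ev)/(AUC_iv/D_iv) = (6724.272/37.5)/(5120/25) = 179.31392/204.8 = 0.8756

F = 0.876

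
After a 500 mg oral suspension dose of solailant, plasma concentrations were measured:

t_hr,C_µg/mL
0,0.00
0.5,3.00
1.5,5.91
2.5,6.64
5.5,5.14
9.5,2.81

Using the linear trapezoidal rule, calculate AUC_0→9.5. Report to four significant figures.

AUC = 45.05 µg/mL·hr

Trapezoidal AUC_0→9.5:
  [0→0.5]: (0.00+3.00)/2 × 0.5 = 0.75
  [0.5→1.5]: (3.00+5.91)/2 × 1 = 4.455
  [1.5→2.5]: (5.91+6.64)/2 × 1 = 6.275
  [2.5→5.5]: (6.64+5.14)/2 × 3 = 17.67
  [5.5→9.5]: (5.14+2.81)/2 × 4 = 15.9
  Sum = 45.05 µg/mL·hr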